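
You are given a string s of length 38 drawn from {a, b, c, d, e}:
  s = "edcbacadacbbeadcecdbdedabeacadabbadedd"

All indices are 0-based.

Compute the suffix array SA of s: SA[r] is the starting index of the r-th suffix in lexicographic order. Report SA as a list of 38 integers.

sorted suffixes:
  #0 SA[0]=30  'abbadedd'
  #1 SA[1]=23  'abeacadabbadedd'
  #2 SA[2]=26  'acadabbadedd'
  #3 SA[3]=4  'acadacbbeadcecdbdedabeacadabbadedd'
  #4 SA[4]=8  'acbbeadcecdbdedabeacadabbadedd'
  #5 SA[5]=28  'adabbadedd'
  #6 SA[6]=6  'adacbbeadcecdbdedabeacadabbadedd'
  #7 SA[7]=13  'adcecdbdedabeacadabbadedd'
  #8 SA[8]=33  'adedd'
  #9 SA[9]=3  'bacadacbbeadcecdbdedabeacadabbadedd'
  #10 SA[10]=32  'badedd'
  #11 SA[11]=31  'bbadedd'
  #12 SA[12]=10  'bbeadcecdbdedabeacadabbadedd'
  #13 SA[13]=19  'bdedabeacadabbadedd'
  #14 SA[14]=24  'beacadabbadedd'
  #15 SA[15]=11  'beadcecdbdedabeacadabbadedd'
  #16 SA[16]=27  'cadabbadedd'
  #17 SA[17]=5  'cadacbbeadcecdbdedabeacadabbadedd'
  #18 SA[18]=2  'cbacadacbbeadcecdbdedabeacadabbadedd'
  #19 SA[19]=9  'cbbeadcecdbdedabeacadabbadedd'
  #20 SA[20]=17  'cdbdedabeacadabbadedd'
  #21 SA[21]=15  'cecdbdedabeacadabbadedd'
  #22 SA[22]=37  'd'
  #23 SA[23]=29  'dabbadedd'
  #24 SA[24]=22  'dabeacadabbadedd'
  #25 SA[25]=7  'dacbbeadcecdbdedabeacadabbadedd'
  #26 SA[26]=18  'dbdedabeacadabbadedd'
  #27 SA[27]=1  'dcbacadacbbeadcecdbdedabeacadabbadedd'
  #28 SA[28]=14  'dcecdbdedabeacadabbadedd'
  #29 SA[29]=36  'dd'
  #30 SA[30]=20  'dedabeacadabbadedd'
  #31 SA[31]=34  'dedd'
  #32 SA[32]=25  'eacadabbadedd'
  #33 SA[33]=12  'eadcecdbdedabeacadabbadedd'
  #34 SA[34]=16  'ecdbdedabeacadabbadedd'
  #35 SA[35]=21  'edabeacadabbadedd'
  #36 SA[36]=0  'edcbacadacbbeadcecdbdedabeacadabbadedd'
  #37 SA[37]=35  'edd'

[30, 23, 26, 4, 8, 28, 6, 13, 33, 3, 32, 31, 10, 19, 24, 11, 27, 5, 2, 9, 17, 15, 37, 29, 22, 7, 18, 1, 14, 36, 20, 34, 25, 12, 16, 21, 0, 35]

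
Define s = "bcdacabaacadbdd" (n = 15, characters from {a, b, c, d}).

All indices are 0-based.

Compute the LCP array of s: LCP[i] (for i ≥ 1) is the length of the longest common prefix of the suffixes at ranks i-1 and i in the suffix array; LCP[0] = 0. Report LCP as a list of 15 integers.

[0, 1, 1, 3, 1, 0, 1, 1, 0, 2, 1, 0, 1, 1, 1]

rank | idx | suffix
   0 |   7 | aacadbdd
   1 |   5 | abaacadbdd
   2 |   3 | acabaacadbdd
   3 |   8 | acadbdd
   4 |  10 | adbdd
   5 |   6 | baacadbdd
   6 |   0 | bcdacabaacadbdd
   7 |  12 | bdd
   8 |   4 | cabaacadbdd
   9 |   9 | cadbdd
  10 |   1 | cdacabaacadbdd
  11 |  14 | d
  12 |   2 | dacabaacadbdd
  13 |  11 | dbdd
  14 |  13 | dd

SA = [7, 5, 3, 8, 10, 6, 0, 12, 4, 9, 1, 14, 2, 11, 13]
rank  pair      lcp
   1  s[7:],s[5:]  1  'a'
   2  s[5:],s[3:]  1  'a'
   3  s[3:],s[8:]  3  'aca'
   4  s[8:],s[10:]  1  'a'
   5  s[10:],s[6:]  0  ''
   6  s[6:],s[0:]  1  'b'
   7  s[0:],s[12:]  1  'b'
   8  s[12:],s[4:]  0  ''
   9  s[4:],s[9:]  2  'ca'
  10  s[9:],s[1:]  1  'c'
  11  s[1:],s[14:]  0  ''
  12  s[14:],s[2:]  1  'd'
  13  s[2:],s[11:]  1  'd'
  14  s[11:],s[13:]  1  'd'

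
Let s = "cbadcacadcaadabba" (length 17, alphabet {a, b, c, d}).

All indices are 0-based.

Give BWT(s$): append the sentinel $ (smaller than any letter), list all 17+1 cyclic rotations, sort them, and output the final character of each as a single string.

rank  rotation            last
    0  $cbadcacadcaadabba  a
    1  a$cbadcacadcaadabb  b
    2  aadabba$cbadcacadc  c
    3  abba$cbadcacadcaad  d
    4  acadcaadabba$cbadc  c
    5  adabba$cbadcacadca  a
    6  adcaadabba$cbadcac  c
    7  adcacadcaadabba$cb  b
    8  ba$cbadcacadcaadab  b
    9  badcacadcaadabba$c  c
   10  bba$cbadcacadcaada  a
   11  caadabba$cbadcacad  d
   12  cacadcaadabba$cbad  d
   13  cadcaadabba$cbadca  a
   14  cbadcacadcaadabba$  $
   15  dabba$cbadcacadcaa  a
   16  dcaadabba$cbadcaca  a
   17  dcacadcaadabba$cba  a

abcdcacbbcadda$aaa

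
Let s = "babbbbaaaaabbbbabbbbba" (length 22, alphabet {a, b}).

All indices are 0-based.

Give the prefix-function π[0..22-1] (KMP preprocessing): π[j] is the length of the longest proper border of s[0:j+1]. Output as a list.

[0, 0, 1, 1, 1, 1, 2, 0, 0, 0, 0, 1, 1, 1, 1, 2, 3, 4, 5, 6, 1, 2]

π[0] = 0
j=1 s[j]='a': π[1]=0 (border '')
j=2 s[j]='b': π[2]=1 (border 'b')
j=3 s[j]='b': k: 1→0; π[3]=1 (border 'b')
j=4 s[j]='b': k: 1→0; π[4]=1 (border 'b')
j=5 s[j]='b': k: 1→0; π[5]=1 (border 'b')
j=6 s[j]='a': π[6]=2 (border 'ba')
j=7 s[j]='a': k: 2→0; π[7]=0 (border '')
j=8 s[j]='a': π[8]=0 (border '')
j=9 s[j]='a': π[9]=0 (border '')
j=10 s[j]='a': π[10]=0 (border '')
j=11 s[j]='b': π[11]=1 (border 'b')
j=12 s[j]='b': k: 1→0; π[12]=1 (border 'b')
j=13 s[j]='b': k: 1→0; π[13]=1 (border 'b')
j=14 s[j]='b': k: 1→0; π[14]=1 (border 'b')
j=15 s[j]='a': π[15]=2 (border 'ba')
j=16 s[j]='b': π[16]=3 (border 'bab')
j=17 s[j]='b': π[17]=4 (border 'babb')
j=18 s[j]='b': π[18]=5 (border 'babbb')
j=19 s[j]='b': π[19]=6 (border 'babbbb')
j=20 s[j]='b': k: 6→1→0; π[20]=1 (border 'b')
j=21 s[j]='a': π[21]=2 (border 'ba')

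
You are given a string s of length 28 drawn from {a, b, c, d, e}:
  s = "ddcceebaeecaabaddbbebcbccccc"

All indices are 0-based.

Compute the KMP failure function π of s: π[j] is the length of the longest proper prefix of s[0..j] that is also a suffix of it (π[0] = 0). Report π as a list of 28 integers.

π[0] = 0
j=1 s[j]='d': π[1]=1 (border 'd')
j=2 s[j]='c': k: 1→0; π[2]=0 (border '')
j=3 s[j]='c': π[3]=0 (border '')
j=4 s[j]='e': π[4]=0 (border '')
j=5 s[j]='e': π[5]=0 (border '')
j=6 s[j]='b': π[6]=0 (border '')
j=7 s[j]='a': π[7]=0 (border '')
j=8 s[j]='e': π[8]=0 (border '')
j=9 s[j]='e': π[9]=0 (border '')
j=10 s[j]='c': π[10]=0 (border '')
j=11 s[j]='a': π[11]=0 (border '')
j=12 s[j]='a': π[12]=0 (border '')
j=13 s[j]='b': π[13]=0 (border '')
j=14 s[j]='a': π[14]=0 (border '')
j=15 s[j]='d': π[15]=1 (border 'd')
j=16 s[j]='d': π[16]=2 (border 'dd')
j=17 s[j]='b': k: 2→1→0; π[17]=0 (border '')
j=18 s[j]='b': π[18]=0 (border '')
j=19 s[j]='e': π[19]=0 (border '')
j=20 s[j]='b': π[20]=0 (border '')
j=21 s[j]='c': π[21]=0 (border '')
j=22 s[j]='b': π[22]=0 (border '')
j=23 s[j]='c': π[23]=0 (border '')
j=24 s[j]='c': π[24]=0 (border '')
j=25 s[j]='c': π[25]=0 (border '')
j=26 s[j]='c': π[26]=0 (border '')
j=27 s[j]='c': π[27]=0 (border '')

[0, 1, 0, 0, 0, 0, 0, 0, 0, 0, 0, 0, 0, 0, 0, 1, 2, 0, 0, 0, 0, 0, 0, 0, 0, 0, 0, 0]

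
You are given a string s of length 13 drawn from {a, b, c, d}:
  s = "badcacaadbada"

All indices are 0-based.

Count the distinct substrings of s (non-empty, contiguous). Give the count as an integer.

rank→(start, suffix):
  0 → (12, 'a')
  1 → (6, 'aadbada')
  2 → (4, 'acaadbada')
  3 → (10, 'ada')
  4 → (7, 'adbada')
  5 → (1, 'adcacaadbada')
  6 → (9, 'bada')
  7 → (0, 'badcacaadbada')
  8 → (5, 'caadbada')
  9 → (3, 'cacaadbada')
  10 → (11, 'da')
  11 → (8, 'dbada')
  12 → (2, 'dcacaadbada')

SA = [12, 6, 4, 10, 7, 1, 9, 0, 5, 3, 11, 8, 2]
[i] adj suffixes → lcp
  [1] 12/6 → 1 ('a')
  [2] 6/4 → 1 ('a')
  [3] 4/10 → 1 ('a')
  [4] 10/7 → 2 ('ad')
  [5] 7/1 → 2 ('ad')
  [6] 1/9 → 0 ('')
  [7] 9/0 → 3 ('bad')
  [8] 0/5 → 0 ('')
  [9] 5/3 → 2 ('ca')
  [10] 3/11 → 0 ('')
  [11] 11/8 → 1 ('d')
  [12] 8/2 → 1 ('d')

n(n+1)/2 = 13·14/2 = 91
Σ LCP = 0 + 1 + 1 + 1 + 2 + 2 + 0 + 3 + 0 + 2 + 0 + 1 + 1 = 14
distinct = 91 − 14 = 77

77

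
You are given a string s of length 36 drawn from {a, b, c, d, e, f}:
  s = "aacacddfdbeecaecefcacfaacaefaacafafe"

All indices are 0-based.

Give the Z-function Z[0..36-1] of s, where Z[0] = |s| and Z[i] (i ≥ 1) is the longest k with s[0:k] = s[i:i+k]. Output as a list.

[36, 1, 0, 1, 0, 0, 0, 0, 0, 0, 0, 0, 0, 1, 0, 0, 0, 0, 0, 1, 0, 0, 4, 1, 0, 1, 0, 0, 4, 1, 0, 1, 0, 1, 0, 0]

Z[0]=36
i=1: i≥r, start 0; Z[1]=1 scan→box=[1,2)
i=2: i≥r, start 0; Z[2]=0
i=3: i≥r, start 0; Z[3]=1 scan→box=[3,4)
i=4: i≥r, start 0; Z[4]=0
i=5: i≥r, start 0; Z[5]=0
i=6: i≥r, start 0; Z[6]=0
i=7: i≥r, start 0; Z[7]=0
i=8: i≥r, start 0; Z[8]=0
i=9: i≥r, start 0; Z[9]=0
i=10: i≥r, start 0; Z[10]=0
i=11: i≥r, start 0; Z[11]=0
i=12: i≥r, start 0; Z[12]=0
i=13: i≥r, start 0; Z[13]=1 scan→box=[13,14)
i=14: i≥r, start 0; Z[14]=0
i=15: i≥r, start 0; Z[15]=0
i=16: i≥r, start 0; Z[16]=0
i=17: i≥r, start 0; Z[17]=0
i=18: i≥r, start 0; Z[18]=0
i=19: i≥r, start 0; Z[19]=1 scan→box=[19,20)
i=20: i≥r, start 0; Z[20]=0
i=21: i≥r, start 0; Z[21]=0
i=22: i≥r, start 0; Z[22]=4 scan→box=[22,26)
i=23: min(r-i=3, Z[1]=1)=1; Z[23]=1
i=24: min(r-i=2, Z[2]=0)=0; Z[24]=0
i=25: min(r-i=1, Z[3]=1)=1; Z[25]=1
i=26: i≥r, start 0; Z[26]=0
i=27: i≥r, start 0; Z[27]=0
i=28: i≥r, start 0; Z[28]=4 scan→box=[28,32)
i=29: min(r-i=3, Z[1]=1)=1; Z[29]=1
i=30: min(r-i=2, Z[2]=0)=0; Z[30]=0
i=31: min(r-i=1, Z[3]=1)=1; Z[31]=1
i=32: i≥r, start 0; Z[32]=0
i=33: i≥r, start 0; Z[33]=1 scan→box=[33,34)
i=34: i≥r, start 0; Z[34]=0
i=35: i≥r, start 0; Z[35]=0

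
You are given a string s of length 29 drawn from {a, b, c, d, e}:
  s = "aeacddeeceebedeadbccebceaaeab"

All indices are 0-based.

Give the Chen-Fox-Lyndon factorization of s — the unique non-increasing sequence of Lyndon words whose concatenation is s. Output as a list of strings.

emit factor 1: 'ae' (i=0, period=2)
emit factor 2: 'acddeeceebedeadbccebce' (i=2, period=22)
emit factor 3: 'aaeab' (i=24, period=5)

["ae", "acddeeceebedeadbccebce", "aaeab"]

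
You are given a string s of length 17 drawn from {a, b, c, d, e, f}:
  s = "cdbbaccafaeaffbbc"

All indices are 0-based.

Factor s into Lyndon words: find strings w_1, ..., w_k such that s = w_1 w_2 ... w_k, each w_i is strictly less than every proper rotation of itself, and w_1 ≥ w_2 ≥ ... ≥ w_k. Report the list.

["cd", "b", "b", "accafaeaffbbc"]

emit factor 1: 'cd' (i=0, period=2)
emit factor 2: 'b' (i=2, period=1)
emit factor 3: 'b' (i=3, period=1)
emit factor 4: 'accafaeaffbbc' (i=4, period=13)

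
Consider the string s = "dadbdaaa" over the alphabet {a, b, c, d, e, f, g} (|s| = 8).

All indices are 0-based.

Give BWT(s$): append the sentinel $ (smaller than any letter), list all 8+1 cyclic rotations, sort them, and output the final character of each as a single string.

rank  rotation   last
    0  $dadbdaaa  a
    1  a$dadbdaa  a
    2  aa$dadbda  a
    3  aaa$dadbd  d
    4  adbdaaa$d  d
    5  bdaaa$dad  d
    6  daaa$dadb  b
    7  dadbdaaa$  $
    8  dbdaaa$da  a

aaadddb$a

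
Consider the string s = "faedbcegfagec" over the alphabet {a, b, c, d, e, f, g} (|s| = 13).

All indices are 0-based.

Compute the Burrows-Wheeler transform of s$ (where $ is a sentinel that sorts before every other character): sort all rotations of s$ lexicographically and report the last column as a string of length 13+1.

cffdebegac$gae

rank  rotation        last
    0  $faedbcegfagec  c
    1  aedbcegfagec$f  f
    2  agec$faedbcegf  f
    3  bcegfagec$faed  d
    4  c$faedbcegfage  e
    5  cegfagec$faedb  b
    6  dbcegfagec$fae  e
    7  ec$faedbcegfag  g
    8  edbcegfagec$fa  a
    9  egfagec$faedbc  c
   10  faedbcegfagec$  $
   11  fagec$faedbceg  g
   12  gec$faedbcegfa  a
   13  gfagec$faedbce  e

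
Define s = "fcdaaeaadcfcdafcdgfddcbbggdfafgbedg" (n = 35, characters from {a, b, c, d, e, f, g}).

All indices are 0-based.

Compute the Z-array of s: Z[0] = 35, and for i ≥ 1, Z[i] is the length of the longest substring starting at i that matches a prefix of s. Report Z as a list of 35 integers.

Z[0]=35
i=1: outside box; Z[1]=0
i=2: outside box; Z[2]=0
i=3: outside box; Z[3]=0
i=4: outside box; Z[4]=0
i=5: outside box; Z[5]=0
i=6: outside box; Z[6]=0
i=7: outside box; Z[7]=0
i=8: outside box; Z[8]=0
i=9: outside box; Z[9]=0
i=10: outside box; Z[10]=4 grow→box=[10,14)
i=11: min(r-i=3, Z[1]=0)=0; Z[11]=0
i=12: min(r-i=2, Z[2]=0)=0; Z[12]=0
i=13: min(r-i=1, Z[3]=0)=0; Z[13]=0
i=14: outside box; Z[14]=3 grow→box=[14,17)
i=15: min(r-i=2, Z[1]=0)=0; Z[15]=0
i=16: min(r-i=1, Z[2]=0)=0; Z[16]=0
i=17: outside box; Z[17]=0
i=18: outside box; Z[18]=1 grow→box=[18,19)
i=19: outside box; Z[19]=0
i=20: outside box; Z[20]=0
i=21: outside box; Z[21]=0
i=22: outside box; Z[22]=0
i=23: outside box; Z[23]=0
i=24: outside box; Z[24]=0
i=25: outside box; Z[25]=0
i=26: outside box; Z[26]=0
i=27: outside box; Z[27]=1 grow→box=[27,28)
i=28: outside box; Z[28]=0
i=29: outside box; Z[29]=1 grow→box=[29,30)
i=30: outside box; Z[30]=0
i=31: outside box; Z[31]=0
i=32: outside box; Z[32]=0
i=33: outside box; Z[33]=0
i=34: outside box; Z[34]=0

[35, 0, 0, 0, 0, 0, 0, 0, 0, 0, 4, 0, 0, 0, 3, 0, 0, 0, 1, 0, 0, 0, 0, 0, 0, 0, 0, 1, 0, 1, 0, 0, 0, 0, 0]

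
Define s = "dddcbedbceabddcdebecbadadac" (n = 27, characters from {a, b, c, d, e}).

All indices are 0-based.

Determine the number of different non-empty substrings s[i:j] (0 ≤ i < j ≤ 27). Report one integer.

347

sorted suffixes:
  #0 SA[0]=10  'abddcdebecbadadac'
  #1 SA[1]=25  'ac'
  #2 SA[2]=23  'adac'
  #3 SA[3]=21  'adadac'
  #4 SA[4]=20  'badadac'
  #5 SA[5]=7  'bceabddcdebecbadadac'
  #6 SA[6]=11  'bddcdebecbadadac'
  #7 SA[7]=17  'becbadadac'
  #8 SA[8]=4  'bedbceabddcdebecbadadac'
  #9 SA[9]=26  'c'
  #10 SA[10]=19  'cbadadac'
  #11 SA[11]=3  'cbedbceabddcdebecbadadac'
  #12 SA[12]=14  'cdebecbadadac'
  #13 SA[13]=8  'ceabddcdebecbadadac'
  #14 SA[14]=24  'dac'
  #15 SA[15]=22  'dadac'
  #16 SA[16]=6  'dbceabddcdebecbadadac'
  #17 SA[17]=2  'dcbedbceabddcdebecbadadac'
  #18 SA[18]=13  'dcdebecbadadac'
  #19 SA[19]=1  'ddcbedbceabddcdebecbadadac'
  #20 SA[20]=12  'ddcdebecbadadac'
  #21 SA[21]=0  'dddcbedbceabddcdebecbadadac'
  #22 SA[22]=15  'debecbadadac'
  #23 SA[23]=9  'eabddcdebecbadadac'
  #24 SA[24]=16  'ebecbadadac'
  #25 SA[25]=18  'ecbadadac'
  #26 SA[26]=5  'edbceabddcdebecbadadac'

SA = [10, 25, 23, 21, 20, 7, 11, 17, 4, 26, 19, 3, 14, 8, 24, 22, 6, 2, 13, 1, 12, 0, 15, 9, 16, 18, 5]
rank  pair      lcp
   1  s[10:],s[25:]  1  'a'
   2  s[25:],s[23:]  1  'a'
   3  s[23:],s[21:]  3  'ada'
   4  s[21:],s[20:]  0  ''
   5  s[20:],s[7:]  1  'b'
   6  s[7:],s[11:]  1  'b'
   7  s[11:],s[17:]  1  'b'
   8  s[17:],s[4:]  2  'be'
   9  s[4:],s[26:]  0  ''
  10  s[26:],s[19:]  1  'c'
  11  s[19:],s[3:]  2  'cb'
  12  s[3:],s[14:]  1  'c'
  13  s[14:],s[8:]  1  'c'
  14  s[8:],s[24:]  0  ''
  15  s[24:],s[22:]  2  'da'
  16  s[22:],s[6:]  1  'd'
  17  s[6:],s[2:]  1  'd'
  18  s[2:],s[13:]  2  'dc'
  19  s[13:],s[1:]  1  'd'
  20  s[1:],s[12:]  3  'ddc'
  21  s[12:],s[0:]  2  'dd'
  22  s[0:],s[15:]  1  'd'
  23  s[15:],s[9:]  0  ''
  24  s[9:],s[16:]  1  'e'
  25  s[16:],s[18:]  1  'e'
  26  s[18:],s[5:]  1  'e'

n(n+1)/2 = 27·28/2 = 378
Σ LCP = 0 + 1 + 1 + 3 + 0 + 1 + 1 + 1 + 2 + 0 + 1 + 2 + 1 + 1 + 0 + 2 + 1 + 1 + 2 + 1 + 3 + 2 + 1 + 0 + 1 + 1 + 1 = 31
distinct = 378 − 31 = 347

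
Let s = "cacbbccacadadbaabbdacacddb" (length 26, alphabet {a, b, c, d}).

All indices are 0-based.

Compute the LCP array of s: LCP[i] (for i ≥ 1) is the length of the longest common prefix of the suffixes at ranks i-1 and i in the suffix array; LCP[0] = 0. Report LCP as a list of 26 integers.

[0, 1, 1, 3, 2, 2, 1, 2, 0, 1, 1, 2, 1, 1, 0, 3, 3, 2, 1, 1, 1, 0, 2, 1, 2, 1]

rank→(start, suffix):
  0 → (14, 'aabbdacacddb')
  1 → (15, 'abbdacacddb')
  2 → (19, 'acacddb')
  3 → (7, 'acadadbaabbdacacddb')
  4 → (1, 'acbbccacadadbaabbdacacddb')
  5 → (21, 'acddb')
  6 → (9, 'adadbaabbdacacddb')
  7 → (11, 'adbaabbdacacddb')
  8 → (25, 'b')
  9 → (13, 'baabbdacacddb')
  10 → (3, 'bbccacadadbaabbdacacddb')
  11 → (16, 'bbdacacddb')
  12 → (4, 'bccacadadbaabbdacacddb')
  13 → (17, 'bdacacddb')
  14 → (6, 'cacadadbaabbdacacddb')
  15 → (0, 'cacbbccacadadbaabbdacacddb')
  16 → (20, 'cacddb')
  17 → (8, 'cadadbaabbdacacddb')
  18 → (2, 'cbbccacadadbaabbdacacddb')
  19 → (5, 'ccacadadbaabbdacacddb')
  20 → (22, 'cddb')
  21 → (18, 'dacacddb')
  22 → (10, 'dadbaabbdacacddb')
  23 → (24, 'db')
  24 → (12, 'dbaabbdacacddb')
  25 → (23, 'ddb')

SA = [14, 15, 19, 7, 1, 21, 9, 11, 25, 13, 3, 16, 4, 17, 6, 0, 20, 8, 2, 5, 22, 18, 10, 24, 12, 23]
i: (SA[i-1],SA[i]) lcp shared
  1: (14,15) 1 'a'
  2: (15,19) 1 'a'
  3: (19,7) 3 'aca'
  4: (7,1) 2 'ac'
  5: (1,21) 2 'ac'
  6: (21,9) 1 'a'
  7: (9,11) 2 'ad'
  8: (11,25) 0 ''
  9: (25,13) 1 'b'
  10: (13,3) 1 'b'
  11: (3,16) 2 'bb'
  12: (16,4) 1 'b'
  13: (4,17) 1 'b'
  14: (17,6) 0 ''
  15: (6,0) 3 'cac'
  16: (0,20) 3 'cac'
  17: (20,8) 2 'ca'
  18: (8,2) 1 'c'
  19: (2,5) 1 'c'
  20: (5,22) 1 'c'
  21: (22,18) 0 ''
  22: (18,10) 2 'da'
  23: (10,24) 1 'd'
  24: (24,12) 2 'db'
  25: (12,23) 1 'd'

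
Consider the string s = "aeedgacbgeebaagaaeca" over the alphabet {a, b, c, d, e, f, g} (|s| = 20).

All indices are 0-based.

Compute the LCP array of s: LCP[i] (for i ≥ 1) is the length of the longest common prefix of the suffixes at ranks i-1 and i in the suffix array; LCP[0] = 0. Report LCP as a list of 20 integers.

rank→(start, suffix):
  0 → (19, 'a')
  1 → (15, 'aaeca')
  2 → (12, 'aagaaeca')
  3 → (5, 'acbgeebaagaaeca')
  4 → (16, 'aeca')
  5 → (0, 'aeedgacbgeebaagaaeca')
  6 → (13, 'agaaeca')
  7 → (11, 'baagaaeca')
  8 → (7, 'bgeebaagaaeca')
  9 → (18, 'ca')
  10 → (6, 'cbgeebaagaaeca')
  11 → (3, 'dgacbgeebaagaaeca')
  12 → (10, 'ebaagaaeca')
  13 → (17, 'eca')
  14 → (2, 'edgacbgeebaagaaeca')
  15 → (9, 'eebaagaaeca')
  16 → (1, 'eedgacbgeebaagaaeca')
  17 → (14, 'gaaeca')
  18 → (4, 'gacbgeebaagaaeca')
  19 → (8, 'geebaagaaeca')

SA = [19, 15, 12, 5, 16, 0, 13, 11, 7, 18, 6, 3, 10, 17, 2, 9, 1, 14, 4, 8]
i: (SA[i-1],SA[i]) lcp shared
  1: (19,15) 1 'a'
  2: (15,12) 2 'aa'
  3: (12,5) 1 'a'
  4: (5,16) 1 'a'
  5: (16,0) 2 'ae'
  6: (0,13) 1 'a'
  7: (13,11) 0 ''
  8: (11,7) 1 'b'
  9: (7,18) 0 ''
  10: (18,6) 1 'c'
  11: (6,3) 0 ''
  12: (3,10) 0 ''
  13: (10,17) 1 'e'
  14: (17,2) 1 'e'
  15: (2,9) 1 'e'
  16: (9,1) 2 'ee'
  17: (1,14) 0 ''
  18: (14,4) 2 'ga'
  19: (4,8) 1 'g'

[0, 1, 2, 1, 1, 2, 1, 0, 1, 0, 1, 0, 0, 1, 1, 1, 2, 0, 2, 1]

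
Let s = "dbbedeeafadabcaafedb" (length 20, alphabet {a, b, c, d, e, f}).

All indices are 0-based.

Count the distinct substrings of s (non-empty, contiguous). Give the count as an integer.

sorted suffixes:
  #0 SA[0]=14  'aafedb'
  #1 SA[1]=11  'abcaafedb'
  #2 SA[2]=9  'adabcaafedb'
  #3 SA[3]=7  'afadabcaafedb'
  #4 SA[4]=15  'afedb'
  #5 SA[5]=19  'b'
  #6 SA[6]=1  'bbedeeafadabcaafedb'
  #7 SA[7]=12  'bcaafedb'
  #8 SA[8]=2  'bedeeafadabcaafedb'
  #9 SA[9]=13  'caafedb'
  #10 SA[10]=10  'dabcaafedb'
  #11 SA[11]=18  'db'
  #12 SA[12]=0  'dbbedeeafadabcaafedb'
  #13 SA[13]=4  'deeafadabcaafedb'
  #14 SA[14]=6  'eafadabcaafedb'
  #15 SA[15]=17  'edb'
  #16 SA[16]=3  'edeeafadabcaafedb'
  #17 SA[17]=5  'eeafadabcaafedb'
  #18 SA[18]=8  'fadabcaafedb'
  #19 SA[19]=16  'fedb'

SA = [14, 11, 9, 7, 15, 19, 1, 12, 2, 13, 10, 18, 0, 4, 6, 17, 3, 5, 8, 16]
rank  pair      lcp
   1  s[14:],s[11:]  1  'a'
   2  s[11:],s[9:]  1  'a'
   3  s[9:],s[7:]  1  'a'
   4  s[7:],s[15:]  2  'af'
   5  s[15:],s[19:]  0  ''
   6  s[19:],s[1:]  1  'b'
   7  s[1:],s[12:]  1  'b'
   8  s[12:],s[2:]  1  'b'
   9  s[2:],s[13:]  0  ''
  10  s[13:],s[10:]  0  ''
  11  s[10:],s[18:]  1  'd'
  12  s[18:],s[0:]  2  'db'
  13  s[0:],s[4:]  1  'd'
  14  s[4:],s[6:]  0  ''
  15  s[6:],s[17:]  1  'e'
  16  s[17:],s[3:]  2  'ed'
  17  s[3:],s[5:]  1  'e'
  18  s[5:],s[8:]  0  ''
  19  s[8:],s[16:]  1  'f'

n(n+1)/2 = 20·21/2 = 210
Σ LCP = 0 + 1 + 1 + 1 + 2 + 0 + 1 + 1 + 1 + 0 + 0 + 1 + 2 + 1 + 0 + 1 + 2 + 1 + 0 + 1 = 17
distinct = 210 − 17 = 193

193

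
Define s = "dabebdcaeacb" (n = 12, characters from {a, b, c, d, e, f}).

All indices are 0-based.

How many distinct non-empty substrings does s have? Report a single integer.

71

rank | idx | suffix
   0 |   1 | abebdcaeacb
   1 |   9 | acb
   2 |   7 | aeacb
   3 |  11 | b
   4 |   4 | bdcaeacb
   5 |   2 | bebdcaeacb
   6 |   6 | caeacb
   7 |  10 | cb
   8 |   0 | dabebdcaeacb
   9 |   5 | dcaeacb
  10 |   8 | eacb
  11 |   3 | ebdcaeacb

SA = [1, 9, 7, 11, 4, 2, 6, 10, 0, 5, 8, 3]
rank  pair      lcp
   1  s[1:],s[9:]  1  'a'
   2  s[9:],s[7:]  1  'a'
   3  s[7:],s[11:]  0  ''
   4  s[11:],s[4:]  1  'b'
   5  s[4:],s[2:]  1  'b'
   6  s[2:],s[6:]  0  ''
   7  s[6:],s[10:]  1  'c'
   8  s[10:],s[0:]  0  ''
   9  s[0:],s[5:]  1  'd'
  10  s[5:],s[8:]  0  ''
  11  s[8:],s[3:]  1  'e'

n(n+1)/2 = 12·13/2 = 78
Σ LCP = 0 + 1 + 1 + 0 + 1 + 1 + 0 + 1 + 0 + 1 + 0 + 1 = 7
distinct = 78 − 7 = 71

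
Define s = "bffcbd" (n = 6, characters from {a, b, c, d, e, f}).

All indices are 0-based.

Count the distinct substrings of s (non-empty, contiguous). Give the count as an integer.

19

sorted suffixes:
  #0 SA[0]=4  'bd'
  #1 SA[1]=0  'bffcbd'
  #2 SA[2]=3  'cbd'
  #3 SA[3]=5  'd'
  #4 SA[4]=2  'fcbd'
  #5 SA[5]=1  'ffcbd'

SA = [4, 0, 3, 5, 2, 1]
rank  pair      lcp
   1  s[4:],s[0:]  1  'b'
   2  s[0:],s[3:]  0  ''
   3  s[3:],s[5:]  0  ''
   4  s[5:],s[2:]  0  ''
   5  s[2:],s[1:]  1  'f'

n(n+1)/2 = 6·7/2 = 21
Σ LCP = 0 + 1 + 0 + 0 + 0 + 1 = 2
distinct = 21 − 2 = 19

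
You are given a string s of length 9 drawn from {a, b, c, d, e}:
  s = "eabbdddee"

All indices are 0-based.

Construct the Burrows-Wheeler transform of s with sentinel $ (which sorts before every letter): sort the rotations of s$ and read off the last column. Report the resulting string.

rank  rotation    last
    0  $eabbdddee  e
    1  abbdddee$e  e
    2  bbdddee$ea  a
    3  bdddee$eab  b
    4  dddee$eabb  b
    5  ddee$eabbd  d
    6  dee$eabbdd  d
    7  e$eabbddde  e
    8  eabbdddee$  $
    9  ee$eabbddd  d

eeabbdde$d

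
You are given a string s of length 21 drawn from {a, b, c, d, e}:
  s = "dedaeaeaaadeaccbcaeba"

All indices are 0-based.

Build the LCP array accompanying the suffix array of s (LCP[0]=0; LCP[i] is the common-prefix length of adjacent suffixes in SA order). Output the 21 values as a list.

[0, 1, 2, 1, 1, 1, 3, 2, 0, 1, 0, 1, 1, 0, 1, 2, 0, 2, 2, 1, 1]

rank→(start, suffix):
  0 → (20, 'a')
  1 → (7, 'aaadeaccbcaeba')
  2 → (8, 'aadeaccbcaeba')
  3 → (12, 'accbcaeba')
  4 → (9, 'adeaccbcaeba')
  5 → (5, 'aeaaadeaccbcaeba')
  6 → (3, 'aeaeaaadeaccbcaeba')
  7 → (17, 'aeba')
  8 → (19, 'ba')
  9 → (15, 'bcaeba')
  10 → (16, 'caeba')
  11 → (14, 'cbcaeba')
  12 → (13, 'ccbcaeba')
  13 → (2, 'daeaeaaadeaccbcaeba')
  14 → (10, 'deaccbcaeba')
  15 → (0, 'dedaeaeaaadeaccbcaeba')
  16 → (6, 'eaaadeaccbcaeba')
  17 → (11, 'eaccbcaeba')
  18 → (4, 'eaeaaadeaccbcaeba')
  19 → (18, 'eba')
  20 → (1, 'edaeaeaaadeaccbcaeba')

SA = [20, 7, 8, 12, 9, 5, 3, 17, 19, 15, 16, 14, 13, 2, 10, 0, 6, 11, 4, 18, 1]
rank  pair      lcp
   1  s[20:],s[7:]  1  'a'
   2  s[7:],s[8:]  2  'aa'
   3  s[8:],s[12:]  1  'a'
   4  s[12:],s[9:]  1  'a'
   5  s[9:],s[5:]  1  'a'
   6  s[5:],s[3:]  3  'aea'
   7  s[3:],s[17:]  2  'ae'
   8  s[17:],s[19:]  0  ''
   9  s[19:],s[15:]  1  'b'
  10  s[15:],s[16:]  0  ''
  11  s[16:],s[14:]  1  'c'
  12  s[14:],s[13:]  1  'c'
  13  s[13:],s[2:]  0  ''
  14  s[2:],s[10:]  1  'd'
  15  s[10:],s[0:]  2  'de'
  16  s[0:],s[6:]  0  ''
  17  s[6:],s[11:]  2  'ea'
  18  s[11:],s[4:]  2  'ea'
  19  s[4:],s[18:]  1  'e'
  20  s[18:],s[1:]  1  'e'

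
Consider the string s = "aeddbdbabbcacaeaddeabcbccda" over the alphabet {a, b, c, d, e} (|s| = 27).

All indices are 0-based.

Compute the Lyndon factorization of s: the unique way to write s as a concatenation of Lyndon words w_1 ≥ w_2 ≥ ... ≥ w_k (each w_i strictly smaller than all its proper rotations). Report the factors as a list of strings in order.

["aeddbdb", "abbcacaeaddeabcbccd", "a"]

emit factor 1: 'aeddbdb' (i=0, period=7)
emit factor 2: 'abbcacaeaddeabcbccd' (i=7, period=19)
emit factor 3: 'a' (i=26, period=1)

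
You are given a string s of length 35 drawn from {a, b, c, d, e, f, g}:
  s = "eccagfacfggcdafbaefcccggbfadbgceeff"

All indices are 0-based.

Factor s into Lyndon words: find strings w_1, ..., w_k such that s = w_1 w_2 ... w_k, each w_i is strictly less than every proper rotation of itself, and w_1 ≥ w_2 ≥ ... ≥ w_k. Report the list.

["e", "c", "c", "agf", "acfggcdafbaefcccggbfadbgceeff"]

emit factor 1: 'e' (i=0, period=1)
emit factor 2: 'c' (i=1, period=1)
emit factor 3: 'c' (i=2, period=1)
emit factor 4: 'agf' (i=3, period=3)
emit factor 5: 'acfggcdafbaefcccggbfadbgceeff' (i=6, period=29)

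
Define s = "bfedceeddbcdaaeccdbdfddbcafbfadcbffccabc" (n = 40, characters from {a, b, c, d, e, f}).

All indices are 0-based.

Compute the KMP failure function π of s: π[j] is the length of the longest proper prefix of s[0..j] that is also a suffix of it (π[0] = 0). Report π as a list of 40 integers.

[0, 0, 0, 0, 0, 0, 0, 0, 0, 1, 0, 0, 0, 0, 0, 0, 0, 0, 1, 0, 0, 0, 0, 1, 0, 0, 0, 1, 2, 0, 0, 0, 1, 2, 0, 0, 0, 0, 1, 0]

π[0] = 0
j=1 s[j]='f': π[1]=0 (border '')
j=2 s[j]='e': π[2]=0 (border '')
j=3 s[j]='d': π[3]=0 (border '')
j=4 s[j]='c': π[4]=0 (border '')
j=5 s[j]='e': π[5]=0 (border '')
j=6 s[j]='e': π[6]=0 (border '')
j=7 s[j]='d': π[7]=0 (border '')
j=8 s[j]='d': π[8]=0 (border '')
j=9 s[j]='b': π[9]=1 (border 'b')
j=10 s[j]='c': k: 1→0; π[10]=0 (border '')
j=11 s[j]='d': π[11]=0 (border '')
j=12 s[j]='a': π[12]=0 (border '')
j=13 s[j]='a': π[13]=0 (border '')
j=14 s[j]='e': π[14]=0 (border '')
j=15 s[j]='c': π[15]=0 (border '')
j=16 s[j]='c': π[16]=0 (border '')
j=17 s[j]='d': π[17]=0 (border '')
j=18 s[j]='b': π[18]=1 (border 'b')
j=19 s[j]='d': k: 1→0; π[19]=0 (border '')
j=20 s[j]='f': π[20]=0 (border '')
j=21 s[j]='d': π[21]=0 (border '')
j=22 s[j]='d': π[22]=0 (border '')
j=23 s[j]='b': π[23]=1 (border 'b')
j=24 s[j]='c': k: 1→0; π[24]=0 (border '')
j=25 s[j]='a': π[25]=0 (border '')
j=26 s[j]='f': π[26]=0 (border '')
j=27 s[j]='b': π[27]=1 (border 'b')
j=28 s[j]='f': π[28]=2 (border 'bf')
j=29 s[j]='a': k: 2→0; π[29]=0 (border '')
j=30 s[j]='d': π[30]=0 (border '')
j=31 s[j]='c': π[31]=0 (border '')
j=32 s[j]='b': π[32]=1 (border 'b')
j=33 s[j]='f': π[33]=2 (border 'bf')
j=34 s[j]='f': k: 2→0; π[34]=0 (border '')
j=35 s[j]='c': π[35]=0 (border '')
j=36 s[j]='c': π[36]=0 (border '')
j=37 s[j]='a': π[37]=0 (border '')
j=38 s[j]='b': π[38]=1 (border 'b')
j=39 s[j]='c': k: 1→0; π[39]=0 (border '')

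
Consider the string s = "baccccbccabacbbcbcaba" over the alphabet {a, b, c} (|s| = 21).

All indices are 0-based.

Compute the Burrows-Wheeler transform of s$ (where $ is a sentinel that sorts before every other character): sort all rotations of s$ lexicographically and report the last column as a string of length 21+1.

abccbbaa$ccbcbcabcbcca

rank  rotation                last
    0  $baccccbccabacbbcbcaba  a
    1  a$baccccbccabacbbcbcab  b
    2  aba$baccccbccabacbbcbc  c
    3  abacbbcbcaba$baccccbcc  c
    4  acbbcbcaba$baccccbccab  b
    5  accccbccabacbbcbcaba$b  b
    6  ba$baccccbccabacbbcbca  a
    7  bacbbcbcaba$baccccbcca  a
    8  baccccbccabacbbcbcaba$  $
    9  bbcbcaba$baccccbccabac  c
   10  bcaba$baccccbccabacbbc  c
   11  bcbcaba$baccccbccabacb  b
   12  bccabacbbcbcaba$bacccc  c
   13  caba$baccccbccabacbbcb  b
   14  cabacbbcbcaba$baccccbc  c
   15  cbbcbcaba$baccccbccaba  a
   16  cbcaba$baccccbccabacbb  b
   17  cbccabacbbcbcaba$baccc  c
   18  ccabacbbcbcaba$baccccb  b
   19  ccbccabacbbcbcaba$bacc  c
   20  cccbccabacbbcbcaba$bac  c
   21  ccccbccabacbbcbcaba$ba  a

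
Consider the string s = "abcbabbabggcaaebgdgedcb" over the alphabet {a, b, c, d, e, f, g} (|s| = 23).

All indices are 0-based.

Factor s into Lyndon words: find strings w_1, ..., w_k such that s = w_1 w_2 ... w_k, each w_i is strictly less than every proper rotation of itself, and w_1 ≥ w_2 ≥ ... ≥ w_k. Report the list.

emit factor 1: 'abcb' (i=0, period=4)
emit factor 2: 'abbabggc' (i=4, period=8)
emit factor 3: 'aaebgdgedcb' (i=12, period=11)

["abcb", "abbabggc", "aaebgdgedcb"]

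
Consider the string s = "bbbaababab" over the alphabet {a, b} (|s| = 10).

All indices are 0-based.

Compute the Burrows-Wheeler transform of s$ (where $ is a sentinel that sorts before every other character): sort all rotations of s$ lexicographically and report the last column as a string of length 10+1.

bbbbaabaab$

rank  rotation     last
    0  $bbbaababab  b
    1  aababab$bbb  b
    2  ab$bbbaabab  b
    3  abab$bbbaab  b
    4  ababab$bbba  a
    5  b$bbbaababa  a
    6  baababab$bb  b
    7  bab$bbbaaba  a
    8  babab$bbbaa  a
    9  bbaababab$b  b
   10  bbbaababab$  $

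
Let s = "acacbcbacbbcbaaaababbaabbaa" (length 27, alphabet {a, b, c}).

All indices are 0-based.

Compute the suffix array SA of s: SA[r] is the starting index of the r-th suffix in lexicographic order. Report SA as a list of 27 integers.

[26, 25, 13, 14, 15, 21, 16, 22, 18, 0, 7, 2, 24, 12, 20, 17, 6, 23, 19, 9, 10, 4, 1, 11, 5, 8, 3]

rank | idx | suffix
   0 |  26 | a
   1 |  25 | aa
   2 |  13 | aaaababbaabbaa
   3 |  14 | aaababbaabbaa
   4 |  15 | aababbaabbaa
   5 |  21 | aabbaa
   6 |  16 | ababbaabbaa
   7 |  22 | abbaa
   8 |  18 | abbaabbaa
   9 |   0 | acacbcbacbbcbaaaababbaabbaa
  10 |   7 | acbbcbaaaababbaabbaa
  11 |   2 | acbcbacbbcbaaaababbaabbaa
  12 |  24 | baa
  13 |  12 | baaaababbaabbaa
  14 |  20 | baabbaa
  15 |  17 | babbaabbaa
  16 |   6 | bacbbcbaaaababbaabbaa
  17 |  23 | bbaa
  18 |  19 | bbaabbaa
  19 |   9 | bbcbaaaababbaabbaa
  20 |  10 | bcbaaaababbaabbaa
  21 |   4 | bcbacbbcbaaaababbaabbaa
  22 |   1 | cacbcbacbbcbaaaababbaabbaa
  23 |  11 | cbaaaababbaabbaa
  24 |   5 | cbacbbcbaaaababbaabbaa
  25 |   8 | cbbcbaaaababbaabbaa
  26 |   3 | cbcbacbbcbaaaababbaabbaa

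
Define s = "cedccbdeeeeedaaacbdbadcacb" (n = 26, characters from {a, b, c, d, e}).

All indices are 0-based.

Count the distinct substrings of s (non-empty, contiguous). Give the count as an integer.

315

rank | idx | suffix
   0 |  13 | aaacbdbadcacb
   1 |  14 | aacbdbadcacb
   2 |  23 | acb
   3 |  15 | acbdbadcacb
   4 |  20 | adcacb
   5 |  25 | b
   6 |  19 | badcacb
   7 |  17 | bdbadcacb
   8 |   5 | bdeeeeedaaacbdbadcacb
   9 |  22 | cacb
  10 |  24 | cb
  11 |  16 | cbdbadcacb
  12 |   4 | cbdeeeeedaaacbdbadcacb
  13 |   3 | ccbdeeeeedaaacbdbadcacb
  14 |   0 | cedccbdeeeeedaaacbdbadcacb
  15 |  12 | daaacbdbadcacb
  16 |  18 | dbadcacb
  17 |  21 | dcacb
  18 |   2 | dccbdeeeeedaaacbdbadcacb
  19 |   6 | deeeeedaaacbdbadcacb
  20 |  11 | edaaacbdbadcacb
  21 |   1 | edccbdeeeeedaaacbdbadcacb
  22 |  10 | eedaaacbdbadcacb
  23 |   9 | eeedaaacbdbadcacb
  24 |   8 | eeeedaaacbdbadcacb
  25 |   7 | eeeeedaaacbdbadcacb

SA = [13, 14, 23, 15, 20, 25, 19, 17, 5, 22, 24, 16, 4, 3, 0, 12, 18, 21, 2, 6, 11, 1, 10, 9, 8, 7]
[i] adj suffixes → lcp
  [1] 13/14 → 2 ('aa')
  [2] 14/23 → 1 ('a')
  [3] 23/15 → 3 ('acb')
  [4] 15/20 → 1 ('a')
  [5] 20/25 → 0 ('')
  [6] 25/19 → 1 ('b')
  [7] 19/17 → 1 ('b')
  [8] 17/5 → 2 ('bd')
  [9] 5/22 → 0 ('')
  [10] 22/24 → 1 ('c')
  [11] 24/16 → 2 ('cb')
  [12] 16/4 → 3 ('cbd')
  [13] 4/3 → 1 ('c')
  [14] 3/0 → 1 ('c')
  [15] 0/12 → 0 ('')
  [16] 12/18 → 1 ('d')
  [17] 18/21 → 1 ('d')
  [18] 21/2 → 2 ('dc')
  [19] 2/6 → 1 ('d')
  [20] 6/11 → 0 ('')
  [21] 11/1 → 2 ('ed')
  [22] 1/10 → 1 ('e')
  [23] 10/9 → 2 ('ee')
  [24] 9/8 → 3 ('eee')
  [25] 8/7 → 4 ('eeee')

n(n+1)/2 = 26·27/2 = 351
Σ LCP = 0 + 2 + 1 + 3 + 1 + 0 + 1 + 1 + 2 + 0 + 1 + 2 + 3 + 1 + 1 + 0 + 1 + 1 + 2 + 1 + 0 + 2 + 1 + 2 + 3 + 4 = 36
distinct = 351 − 36 = 315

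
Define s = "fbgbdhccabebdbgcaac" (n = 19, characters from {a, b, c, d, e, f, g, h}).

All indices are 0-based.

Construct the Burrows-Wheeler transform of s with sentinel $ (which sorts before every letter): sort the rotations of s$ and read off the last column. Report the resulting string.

cccaegafdagchbbb$bbd

rank  rotation              last
    0  $fbgbdhccabebdbgcaac  c
    1  aac$fbgbdhccabebdbgc  c
    2  abebdbgcaac$fbgbdhcc  c
    3  ac$fbgbdhccabebdbgca  a
    4  bdbgcaac$fbgbdhccabe  e
    5  bdhccabebdbgcaac$fbg  g
    6  bebdbgcaac$fbgbdhcca  a
    7  bgbdhccabebdbgcaac$f  f
    8  bgcaac$fbgbdhccabebd  d
    9  c$fbgbdhccabebdbgcaa  a
   10  caac$fbgbdhccabebdbg  g
   11  cabebdbgcaac$fbgbdhc  c
   12  ccabebdbgcaac$fbgbdh  h
   13  dbgcaac$fbgbdhccabeb  b
   14  dhccabebdbgcaac$fbgb  b
   15  ebdbgcaac$fbgbdhccab  b
   16  fbgbdhccabebdbgcaac$  $
   17  gbdhccabebdbgcaac$fb  b
   18  gcaac$fbgbdhccabebdb  b
   19  hccabebdbgcaac$fbgbd  d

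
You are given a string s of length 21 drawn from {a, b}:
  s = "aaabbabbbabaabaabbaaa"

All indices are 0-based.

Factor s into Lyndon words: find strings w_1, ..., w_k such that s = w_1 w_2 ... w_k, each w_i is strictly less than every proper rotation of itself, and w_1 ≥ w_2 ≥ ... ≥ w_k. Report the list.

["aaabbabbbabaabaabb", "a", "a", "a"]

emit factor 1: 'aaabbabbbabaabaabb' (i=0, period=18)
emit factor 2: 'a' (i=18, period=1)
emit factor 3: 'a' (i=19, period=1)
emit factor 4: 'a' (i=20, period=1)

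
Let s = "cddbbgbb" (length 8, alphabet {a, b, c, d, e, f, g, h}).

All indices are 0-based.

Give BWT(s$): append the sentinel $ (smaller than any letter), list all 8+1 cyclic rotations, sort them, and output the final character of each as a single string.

bbgdb$dcb

rank  rotation   last
    0  $cddbbgbb  b
    1  b$cddbbgb  b
    2  bb$cddbbg  g
    3  bbgbb$cdd  d
    4  bgbb$cddb  b
    5  cddbbgbb$  $
    6  dbbgbb$cd  d
    7  ddbbgbb$c  c
    8  gbb$cddbb  b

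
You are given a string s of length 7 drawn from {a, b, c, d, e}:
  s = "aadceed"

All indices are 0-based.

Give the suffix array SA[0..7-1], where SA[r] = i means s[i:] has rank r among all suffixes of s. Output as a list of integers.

[0, 1, 3, 6, 2, 5, 4]

rank→(start, suffix):
  0 → (0, 'aadceed')
  1 → (1, 'adceed')
  2 → (3, 'ceed')
  3 → (6, 'd')
  4 → (2, 'dceed')
  5 → (5, 'ed')
  6 → (4, 'eed')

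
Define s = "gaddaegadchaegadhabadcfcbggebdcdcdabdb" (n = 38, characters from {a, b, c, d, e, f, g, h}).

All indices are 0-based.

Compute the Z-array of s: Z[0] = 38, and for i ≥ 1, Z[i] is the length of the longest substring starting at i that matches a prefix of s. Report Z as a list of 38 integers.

Z[0]=38
i=1: fresh scan; Z[1]=0
i=2: fresh scan; Z[2]=0
i=3: fresh scan; Z[3]=0
i=4: fresh scan; Z[4]=0
i=5: fresh scan; Z[5]=0
i=6: fresh scan; Z[6]=3 extend→box=[6,9)
i=7: min(r-i=2, Z[1]=0)=0; Z[7]=0
i=8: min(r-i=1, Z[2]=0)=0; Z[8]=0
i=9: fresh scan; Z[9]=0
i=10: fresh scan; Z[10]=0
i=11: fresh scan; Z[11]=0
i=12: fresh scan; Z[12]=0
i=13: fresh scan; Z[13]=3 extend→box=[13,16)
i=14: min(r-i=2, Z[1]=0)=0; Z[14]=0
i=15: min(r-i=1, Z[2]=0)=0; Z[15]=0
i=16: fresh scan; Z[16]=0
i=17: fresh scan; Z[17]=0
i=18: fresh scan; Z[18]=0
i=19: fresh scan; Z[19]=0
i=20: fresh scan; Z[20]=0
i=21: fresh scan; Z[21]=0
i=22: fresh scan; Z[22]=0
i=23: fresh scan; Z[23]=0
i=24: fresh scan; Z[24]=0
i=25: fresh scan; Z[25]=1 extend→box=[25,26)
i=26: fresh scan; Z[26]=1 extend→box=[26,27)
i=27: fresh scan; Z[27]=0
i=28: fresh scan; Z[28]=0
i=29: fresh scan; Z[29]=0
i=30: fresh scan; Z[30]=0
i=31: fresh scan; Z[31]=0
i=32: fresh scan; Z[32]=0
i=33: fresh scan; Z[33]=0
i=34: fresh scan; Z[34]=0
i=35: fresh scan; Z[35]=0
i=36: fresh scan; Z[36]=0
i=37: fresh scan; Z[37]=0

[38, 0, 0, 0, 0, 0, 3, 0, 0, 0, 0, 0, 0, 3, 0, 0, 0, 0, 0, 0, 0, 0, 0, 0, 0, 1, 1, 0, 0, 0, 0, 0, 0, 0, 0, 0, 0, 0]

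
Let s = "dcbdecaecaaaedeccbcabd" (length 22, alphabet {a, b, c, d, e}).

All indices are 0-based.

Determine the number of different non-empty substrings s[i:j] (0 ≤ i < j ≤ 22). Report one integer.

225

rank | idx | suffix
   0 |   9 | aaaedeccbcabd
   1 |  10 | aaedeccbcabd
   2 |  19 | abd
   3 |   6 | aecaaaedeccbcabd
   4 |  11 | aedeccbcabd
   5 |  17 | bcabd
   6 |  20 | bd
   7 |   2 | bdecaecaaaedeccbcabd
   8 |   8 | caaaedeccbcabd
   9 |  18 | cabd
  10 |   5 | caecaaaedeccbcabd
  11 |  16 | cbcabd
  12 |   1 | cbdecaecaaaedeccbcabd
  13 |  15 | ccbcabd
  14 |  21 | d
  15 |   0 | dcbdecaecaaaedeccbcabd
  16 |   3 | decaecaaaedeccbcabd
  17 |  13 | deccbcabd
  18 |   7 | ecaaaedeccbcabd
  19 |   4 | ecaecaaaedeccbcabd
  20 |  14 | eccbcabd
  21 |  12 | edeccbcabd

SA = [9, 10, 19, 6, 11, 17, 20, 2, 8, 18, 5, 16, 1, 15, 21, 0, 3, 13, 7, 4, 14, 12]
[i] adj suffixes → lcp
  [1] 9/10 → 2 ('aa')
  [2] 10/19 → 1 ('a')
  [3] 19/6 → 1 ('a')
  [4] 6/11 → 2 ('ae')
  [5] 11/17 → 0 ('')
  [6] 17/20 → 1 ('b')
  [7] 20/2 → 2 ('bd')
  [8] 2/8 → 0 ('')
  [9] 8/18 → 2 ('ca')
  [10] 18/5 → 2 ('ca')
  [11] 5/16 → 1 ('c')
  [12] 16/1 → 2 ('cb')
  [13] 1/15 → 1 ('c')
  [14] 15/21 → 0 ('')
  [15] 21/0 → 1 ('d')
  [16] 0/3 → 1 ('d')
  [17] 3/13 → 3 ('dec')
  [18] 13/7 → 0 ('')
  [19] 7/4 → 3 ('eca')
  [20] 4/14 → 2 ('ec')
  [21] 14/12 → 1 ('e')

n(n+1)/2 = 22·23/2 = 253
Σ LCP = 0 + 2 + 1 + 1 + 2 + 0 + 1 + 2 + 0 + 2 + 2 + 1 + 2 + 1 + 0 + 1 + 1 + 3 + 0 + 3 + 2 + 1 = 28
distinct = 253 − 28 = 225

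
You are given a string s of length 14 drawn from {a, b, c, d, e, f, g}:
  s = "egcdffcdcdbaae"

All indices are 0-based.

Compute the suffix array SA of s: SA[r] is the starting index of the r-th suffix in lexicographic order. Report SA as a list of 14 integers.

[11, 12, 10, 8, 6, 2, 9, 7, 3, 13, 0, 5, 4, 1]

rank→(start, suffix):
  0 → (11, 'aae')
  1 → (12, 'ae')
  2 → (10, 'baae')
  3 → (8, 'cdbaae')
  4 → (6, 'cdcdbaae')
  5 → (2, 'cdffcdcdbaae')
  6 → (9, 'dbaae')
  7 → (7, 'dcdbaae')
  8 → (3, 'dffcdcdbaae')
  9 → (13, 'e')
  10 → (0, 'egcdffcdcdbaae')
  11 → (5, 'fcdcdbaae')
  12 → (4, 'ffcdcdbaae')
  13 → (1, 'gcdffcdcdbaae')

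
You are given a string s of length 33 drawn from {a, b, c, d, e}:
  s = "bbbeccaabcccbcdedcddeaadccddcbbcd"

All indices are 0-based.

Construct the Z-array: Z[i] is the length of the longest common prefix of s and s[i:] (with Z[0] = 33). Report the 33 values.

[33, 2, 1, 0, 0, 0, 0, 0, 1, 0, 0, 0, 1, 0, 0, 0, 0, 0, 0, 0, 0, 0, 0, 0, 0, 0, 0, 0, 0, 2, 1, 0, 0]

Z[0]=33
i=1: outside box; Z[1]=2 grow→box=[1,3)
i=2: min(r-i=1, Z[1]=2)=1; Z[2]=1
i=3: outside box; Z[3]=0
i=4: outside box; Z[4]=0
i=5: outside box; Z[5]=0
i=6: outside box; Z[6]=0
i=7: outside box; Z[7]=0
i=8: outside box; Z[8]=1 grow→box=[8,9)
i=9: outside box; Z[9]=0
i=10: outside box; Z[10]=0
i=11: outside box; Z[11]=0
i=12: outside box; Z[12]=1 grow→box=[12,13)
i=13: outside box; Z[13]=0
i=14: outside box; Z[14]=0
i=15: outside box; Z[15]=0
i=16: outside box; Z[16]=0
i=17: outside box; Z[17]=0
i=18: outside box; Z[18]=0
i=19: outside box; Z[19]=0
i=20: outside box; Z[20]=0
i=21: outside box; Z[21]=0
i=22: outside box; Z[22]=0
i=23: outside box; Z[23]=0
i=24: outside box; Z[24]=0
i=25: outside box; Z[25]=0
i=26: outside box; Z[26]=0
i=27: outside box; Z[27]=0
i=28: outside box; Z[28]=0
i=29: outside box; Z[29]=2 grow→box=[29,31)
i=30: min(r-i=1, Z[1]=2)=1; Z[30]=1
i=31: outside box; Z[31]=0
i=32: outside box; Z[32]=0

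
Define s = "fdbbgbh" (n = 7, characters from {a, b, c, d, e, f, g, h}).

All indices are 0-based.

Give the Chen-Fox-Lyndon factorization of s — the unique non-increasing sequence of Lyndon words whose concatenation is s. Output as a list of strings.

emit factor 1: 'f' (i=0, period=1)
emit factor 2: 'd' (i=1, period=1)
emit factor 3: 'bbgbh' (i=2, period=5)

["f", "d", "bbgbh"]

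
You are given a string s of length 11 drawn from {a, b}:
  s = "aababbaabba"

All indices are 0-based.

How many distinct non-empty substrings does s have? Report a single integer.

47

rank | idx | suffix
   0 |  10 | a
   1 |   0 | aababbaabba
   2 |   6 | aabba
   3 |   1 | ababbaabba
   4 |   7 | abba
   5 |   3 | abbaabba
   6 |   9 | ba
   7 |   5 | baabba
   8 |   2 | babbaabba
   9 |   8 | bba
  10 |   4 | bbaabba

SA = [10, 0, 6, 1, 7, 3, 9, 5, 2, 8, 4]
[i] adj suffixes → lcp
  [1] 10/0 → 1 ('a')
  [2] 0/6 → 3 ('aab')
  [3] 6/1 → 1 ('a')
  [4] 1/7 → 2 ('ab')
  [5] 7/3 → 4 ('abba')
  [6] 3/9 → 0 ('')
  [7] 9/5 → 2 ('ba')
  [8] 5/2 → 2 ('ba')
  [9] 2/8 → 1 ('b')
  [10] 8/4 → 3 ('bba')

n(n+1)/2 = 11·12/2 = 66
Σ LCP = 0 + 1 + 3 + 1 + 2 + 4 + 0 + 2 + 2 + 1 + 3 = 19
distinct = 66 − 19 = 47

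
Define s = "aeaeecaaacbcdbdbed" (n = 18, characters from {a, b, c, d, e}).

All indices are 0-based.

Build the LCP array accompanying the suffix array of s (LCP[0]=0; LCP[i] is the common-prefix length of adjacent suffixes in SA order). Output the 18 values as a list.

rank→(start, suffix):
  0 → (6, 'aaacbcdbdbed')
  1 → (7, 'aacbcdbdbed')
  2 → (8, 'acbcdbdbed')
  3 → (0, 'aeaeecaaacbcdbdbed')
  4 → (2, 'aeecaaacbcdbdbed')
  5 → (10, 'bcdbdbed')
  6 → (13, 'bdbed')
  7 → (15, 'bed')
  8 → (5, 'caaacbcdbdbed')
  9 → (9, 'cbcdbdbed')
  10 → (11, 'cdbdbed')
  11 → (17, 'd')
  12 → (12, 'dbdbed')
  13 → (14, 'dbed')
  14 → (1, 'eaeecaaacbcdbdbed')
  15 → (4, 'ecaaacbcdbdbed')
  16 → (16, 'ed')
  17 → (3, 'eecaaacbcdbdbed')

SA = [6, 7, 8, 0, 2, 10, 13, 15, 5, 9, 11, 17, 12, 14, 1, 4, 16, 3]
i: (SA[i-1],SA[i]) lcp shared
  1: (6,7) 2 'aa'
  2: (7,8) 1 'a'
  3: (8,0) 1 'a'
  4: (0,2) 2 'ae'
  5: (2,10) 0 ''
  6: (10,13) 1 'b'
  7: (13,15) 1 'b'
  8: (15,5) 0 ''
  9: (5,9) 1 'c'
  10: (9,11) 1 'c'
  11: (11,17) 0 ''
  12: (17,12) 1 'd'
  13: (12,14) 2 'db'
  14: (14,1) 0 ''
  15: (1,4) 1 'e'
  16: (4,16) 1 'e'
  17: (16,3) 1 'e'

[0, 2, 1, 1, 2, 0, 1, 1, 0, 1, 1, 0, 1, 2, 0, 1, 1, 1]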